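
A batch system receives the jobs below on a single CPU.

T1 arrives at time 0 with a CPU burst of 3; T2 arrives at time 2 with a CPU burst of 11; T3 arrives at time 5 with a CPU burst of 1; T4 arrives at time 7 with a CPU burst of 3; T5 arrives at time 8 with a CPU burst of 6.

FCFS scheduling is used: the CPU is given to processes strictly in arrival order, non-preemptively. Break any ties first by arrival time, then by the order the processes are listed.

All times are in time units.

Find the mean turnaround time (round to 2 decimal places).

10.40

Schedule: | T1 0-3 | T2 3-14 | T3 14-15 | T4 15-18 | T5 18-24 |
Completion: T1=3  T2=14  T3=15  T4=18  T5=24
Turnaround (C−A): T1=3  T2=12  T3=10  T4=11  T5=16
Turnaround times: T1=3, T2=12, T3=10, T4=11, T5=16
Average turnaround = (3+12+10+11+16) / 5 = 52/5 = 10.40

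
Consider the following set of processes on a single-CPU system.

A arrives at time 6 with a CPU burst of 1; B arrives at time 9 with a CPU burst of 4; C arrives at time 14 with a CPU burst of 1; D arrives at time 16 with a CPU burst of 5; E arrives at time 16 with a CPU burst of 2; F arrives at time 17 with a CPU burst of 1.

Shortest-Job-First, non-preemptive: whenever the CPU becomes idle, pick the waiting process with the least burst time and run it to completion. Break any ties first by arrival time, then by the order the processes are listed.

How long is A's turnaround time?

Gantt: | idle 0-6 | A 6-7 | idle 7-9 | B 9-13 | idle 13-14 | C 14-15 | idle 15-16 | E 16-18 | F 18-19 | D 19-24 |
Completion: A=7  B=13  C=15  D=24  E=18  F=19
Turnaround(A) = completion − arrival = 7 − 6 = 1

1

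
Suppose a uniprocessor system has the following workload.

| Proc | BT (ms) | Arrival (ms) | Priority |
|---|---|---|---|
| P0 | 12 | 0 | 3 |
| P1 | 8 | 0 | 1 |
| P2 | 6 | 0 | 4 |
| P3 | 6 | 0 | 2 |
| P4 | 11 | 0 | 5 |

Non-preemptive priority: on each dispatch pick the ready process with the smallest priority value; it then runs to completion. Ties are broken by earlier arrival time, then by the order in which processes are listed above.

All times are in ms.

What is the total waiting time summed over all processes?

Schedule: | P1 0-8 | P3 8-14 | P0 14-26 | P2 26-32 | P4 32-43 |
Completion: P0=26  P1=8  P2=32  P3=14  P4=43
Turnaround (C−A): P0=26  P1=8  P2=32  P3=14  P4=43
Waiting = turnaround − burst: P0=14, P1=0, P2=26, P3=8, P4=32
Total waiting = 14 + 0 + 26 + 8 + 32 = 80

80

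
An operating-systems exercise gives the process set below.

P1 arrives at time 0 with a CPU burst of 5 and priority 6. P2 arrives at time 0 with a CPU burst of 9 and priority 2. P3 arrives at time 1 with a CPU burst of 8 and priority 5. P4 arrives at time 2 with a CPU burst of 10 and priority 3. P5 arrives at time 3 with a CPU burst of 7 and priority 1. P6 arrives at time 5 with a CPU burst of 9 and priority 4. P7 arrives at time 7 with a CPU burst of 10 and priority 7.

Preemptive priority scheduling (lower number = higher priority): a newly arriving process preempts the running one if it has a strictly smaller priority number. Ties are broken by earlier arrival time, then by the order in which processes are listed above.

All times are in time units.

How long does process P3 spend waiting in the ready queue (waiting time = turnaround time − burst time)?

Timeline: | P2 0-3 | P5 3-10 | P2 10-16 | P4 16-26 | P6 26-35 | P3 35-43 | P1 43-48 | P7 48-58 |
Completion: P1=48  P2=16  P3=43  P4=26  P5=10  P6=35  P7=58
Turnaround (C−A): P1=48  P2=16  P3=42  P4=24  P5=7  P6=30  P7=51
Waiting(P3) = turnaround − burst = 42 − 8 = 34

34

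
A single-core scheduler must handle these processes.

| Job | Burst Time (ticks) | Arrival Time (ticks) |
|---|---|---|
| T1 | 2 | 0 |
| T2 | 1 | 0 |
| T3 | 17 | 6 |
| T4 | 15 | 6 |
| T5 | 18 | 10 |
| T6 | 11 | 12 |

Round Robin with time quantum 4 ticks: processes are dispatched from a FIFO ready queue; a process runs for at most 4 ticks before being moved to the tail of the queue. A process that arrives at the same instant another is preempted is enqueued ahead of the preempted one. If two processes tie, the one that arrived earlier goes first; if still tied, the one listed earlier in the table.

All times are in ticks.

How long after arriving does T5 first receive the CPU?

4

Gantt: | T1 0-2 | T2 2-3 | idle 3-6 | T3 6-10 | T4 10-14 | T5 14-18 | T3 18-22 | T6 22-26 | T4 26-30 | T5 30-34 | T3 34-38 | T6 38-42 | T4 42-46 | T5 46-50 | T3 50-54 | T6 54-57 | T4 57-60 | T5 60-64 | T3 64-65 | T5 65-67 |
Completion: T1=2  T2=3  T3=65  T4=60  T5=67  T6=57
Response(T5) = first start − arrival = 14 − 10 = 4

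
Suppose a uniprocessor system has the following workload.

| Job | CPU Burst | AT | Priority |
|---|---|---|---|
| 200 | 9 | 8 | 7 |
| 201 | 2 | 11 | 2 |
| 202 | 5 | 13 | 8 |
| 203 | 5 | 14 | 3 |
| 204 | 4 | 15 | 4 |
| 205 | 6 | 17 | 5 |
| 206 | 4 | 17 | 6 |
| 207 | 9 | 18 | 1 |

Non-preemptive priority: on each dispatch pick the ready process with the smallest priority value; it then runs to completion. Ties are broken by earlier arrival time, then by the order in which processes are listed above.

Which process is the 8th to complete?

Gantt: | idle 0-8 | 200 8-17 | 201 17-19 | 207 19-28 | 203 28-33 | 204 33-37 | 205 37-43 | 206 43-47 | 202 47-52 |
Completion: 200=17  201=19  202=52  203=33  204=37  205=43  206=47  207=28
Turnaround (C−A): 200=9  201=8  202=39  203=19  204=22  205=26  206=30  207=10
Finish order: 200 → 201 → 207 → 203 → 204 → 205 → 206 → 202

202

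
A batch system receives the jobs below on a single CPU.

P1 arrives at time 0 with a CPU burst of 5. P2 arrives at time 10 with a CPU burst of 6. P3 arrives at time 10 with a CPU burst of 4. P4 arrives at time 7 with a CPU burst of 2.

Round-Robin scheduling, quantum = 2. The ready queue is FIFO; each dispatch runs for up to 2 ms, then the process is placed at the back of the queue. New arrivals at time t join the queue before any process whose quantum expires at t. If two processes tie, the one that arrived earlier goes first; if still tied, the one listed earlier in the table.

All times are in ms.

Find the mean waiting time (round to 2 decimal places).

2.00

Timeline: | P1 0-5 | idle 5-7 | P4 7-9 | idle 9-10 | P2 10-12 | P3 12-14 | P2 14-16 | P3 16-18 | P2 18-20 |
Completion: P1=5  P2=20  P3=18  P4=9
Turnaround (C−A): P1=5  P2=10  P3=8  P4=2
Waiting times: P1=0, P2=4, P3=4, P4=0
Average waiting = (0+4+4+0) / 4 = 8/4 = 2.00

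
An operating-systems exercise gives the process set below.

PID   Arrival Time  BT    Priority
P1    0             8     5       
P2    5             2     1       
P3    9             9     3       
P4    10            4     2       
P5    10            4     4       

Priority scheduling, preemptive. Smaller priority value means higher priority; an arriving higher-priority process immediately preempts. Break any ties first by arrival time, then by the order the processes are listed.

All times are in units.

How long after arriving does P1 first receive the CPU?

Timeline: | P1 0-5 | P2 5-7 | P1 7-9 | P3 9-10 | P4 10-14 | P3 14-22 | P5 22-26 | P1 26-27 |
Completion: P1=27  P2=7  P3=22  P4=14  P5=26
Response(P1) = first start − arrival = 0 − 0 = 0

0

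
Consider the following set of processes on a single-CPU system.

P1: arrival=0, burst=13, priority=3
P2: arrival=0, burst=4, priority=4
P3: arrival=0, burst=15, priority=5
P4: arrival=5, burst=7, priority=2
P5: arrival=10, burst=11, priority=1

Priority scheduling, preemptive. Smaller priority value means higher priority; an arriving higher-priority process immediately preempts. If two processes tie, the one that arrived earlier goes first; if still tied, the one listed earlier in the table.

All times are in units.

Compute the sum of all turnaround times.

Timeline: | P1 0-5 | P4 5-10 | P5 10-21 | P4 21-23 | P1 23-31 | P2 31-35 | P3 35-50 |
Completion: P1=31  P2=35  P3=50  P4=23  P5=21
Turnaround (C−A): P1=31  P2=35  P3=50  P4=18  P5=11
Turnaround = completion − arrival: P1=31, P2=35, P3=50, P4=18, P5=11
Total turnaround = 31 + 35 + 50 + 18 + 11 = 145

145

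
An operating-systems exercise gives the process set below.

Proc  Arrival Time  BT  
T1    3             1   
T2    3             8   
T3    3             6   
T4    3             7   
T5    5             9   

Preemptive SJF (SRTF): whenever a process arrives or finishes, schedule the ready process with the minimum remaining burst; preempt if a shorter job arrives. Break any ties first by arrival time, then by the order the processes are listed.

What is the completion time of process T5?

34

Timeline: | idle 0-3 | T1 3-4 | T3 4-10 | T4 10-17 | T2 17-25 | T5 25-34 |
Completion: T1=4  T2=25  T3=10  T4=17  T5=34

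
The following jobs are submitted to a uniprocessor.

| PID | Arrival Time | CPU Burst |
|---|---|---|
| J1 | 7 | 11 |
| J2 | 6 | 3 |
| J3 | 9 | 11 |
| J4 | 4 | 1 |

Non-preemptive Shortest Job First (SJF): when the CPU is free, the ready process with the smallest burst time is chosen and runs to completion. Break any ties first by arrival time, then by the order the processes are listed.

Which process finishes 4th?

J3

Gantt: | idle 0-4 | J4 4-5 | idle 5-6 | J2 6-9 | J1 9-20 | J3 20-31 |
Completion: J1=20  J2=9  J3=31  J4=5
Turnaround (C−A): J1=13  J2=3  J3=22  J4=1
Finish order: J4 → J2 → J1 → J3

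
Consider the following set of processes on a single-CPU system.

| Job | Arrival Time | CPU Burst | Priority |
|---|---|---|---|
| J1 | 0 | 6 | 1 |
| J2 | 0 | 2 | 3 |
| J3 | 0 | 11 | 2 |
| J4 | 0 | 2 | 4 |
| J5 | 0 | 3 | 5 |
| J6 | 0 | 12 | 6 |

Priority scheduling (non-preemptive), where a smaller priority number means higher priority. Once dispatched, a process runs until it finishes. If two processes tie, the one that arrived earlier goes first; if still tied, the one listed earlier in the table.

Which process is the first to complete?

J1

Timeline: | J1 0-6 | J3 6-17 | J2 17-19 | J4 19-21 | J5 21-24 | J6 24-36 |
Completion: J1=6  J2=19  J3=17  J4=21  J5=24  J6=36
Finish order: J1 → J3 → J2 → J4 → J5 → J6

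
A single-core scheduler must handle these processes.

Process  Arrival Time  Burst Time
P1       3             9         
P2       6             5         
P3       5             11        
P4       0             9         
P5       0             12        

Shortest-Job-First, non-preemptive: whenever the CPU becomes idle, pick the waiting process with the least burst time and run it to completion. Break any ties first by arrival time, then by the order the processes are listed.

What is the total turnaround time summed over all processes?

Timeline: | P4 0-9 | P2 9-14 | P1 14-23 | P3 23-34 | P5 34-46 |
Completion: P1=23  P2=14  P3=34  P4=9  P5=46
Turnaround (C−A): P1=20  P2=8  P3=29  P4=9  P5=46
Turnaround = completion − arrival: P1=20, P2=8, P3=29, P4=9, P5=46
Total turnaround = 20 + 8 + 29 + 9 + 46 = 112

112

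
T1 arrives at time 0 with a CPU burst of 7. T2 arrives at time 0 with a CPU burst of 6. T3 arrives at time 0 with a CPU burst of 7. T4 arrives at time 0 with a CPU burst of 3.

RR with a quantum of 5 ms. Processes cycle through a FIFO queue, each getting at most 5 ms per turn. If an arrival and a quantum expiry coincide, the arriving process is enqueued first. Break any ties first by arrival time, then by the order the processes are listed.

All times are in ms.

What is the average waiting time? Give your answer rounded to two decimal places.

Gantt: | T1 0-5 | T2 5-10 | T3 10-15 | T4 15-18 | T1 18-20 | T2 20-21 | T3 21-23 |
Completion: T1=20  T2=21  T3=23  T4=18
Turnaround (C−A): T1=20  T2=21  T3=23  T4=18
Waiting times: T1=13, T2=15, T3=16, T4=15
Average waiting = (13+15+16+15) / 4 = 59/4 = 14.75

14.75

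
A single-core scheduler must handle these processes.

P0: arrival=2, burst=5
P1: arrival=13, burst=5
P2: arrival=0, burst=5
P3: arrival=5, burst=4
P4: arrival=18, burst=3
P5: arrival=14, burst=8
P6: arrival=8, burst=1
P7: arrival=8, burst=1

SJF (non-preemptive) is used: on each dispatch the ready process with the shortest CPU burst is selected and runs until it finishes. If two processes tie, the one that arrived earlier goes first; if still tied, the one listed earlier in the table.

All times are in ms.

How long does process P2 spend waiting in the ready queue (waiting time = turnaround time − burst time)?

0

Schedule: | P2 0-5 | P3 5-9 | P6 9-10 | P7 10-11 | P0 11-16 | P1 16-21 | P4 21-24 | P5 24-32 |
Completion: P0=16  P1=21  P2=5  P3=9  P4=24  P5=32  P6=10  P7=11
Waiting(P2) = turnaround − burst = 5 − 5 = 0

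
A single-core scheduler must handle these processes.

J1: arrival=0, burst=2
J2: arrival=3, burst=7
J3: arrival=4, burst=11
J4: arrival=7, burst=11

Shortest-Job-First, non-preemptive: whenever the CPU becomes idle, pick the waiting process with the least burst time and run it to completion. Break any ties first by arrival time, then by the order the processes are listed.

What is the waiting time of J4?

14

Timeline: | J1 0-2 | idle 2-3 | J2 3-10 | J3 10-21 | J4 21-32 |
Completion: J1=2  J2=10  J3=21  J4=32
Turnaround (C−A): J1=2  J2=7  J3=17  J4=25
Waiting(J4) = turnaround − burst = 25 − 11 = 14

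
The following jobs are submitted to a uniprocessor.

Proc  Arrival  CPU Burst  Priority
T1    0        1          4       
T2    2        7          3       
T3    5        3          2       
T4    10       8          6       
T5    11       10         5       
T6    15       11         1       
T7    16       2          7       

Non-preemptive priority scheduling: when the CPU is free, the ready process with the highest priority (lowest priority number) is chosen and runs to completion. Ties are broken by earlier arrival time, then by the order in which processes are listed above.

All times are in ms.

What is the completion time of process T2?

Schedule: | T1 0-1 | idle 1-2 | T2 2-9 | T3 9-12 | T5 12-22 | T6 22-33 | T4 33-41 | T7 41-43 |
Completion: T1=1  T2=9  T3=12  T4=41  T5=22  T6=33  T7=43
Turnaround (C−A): T1=1  T2=7  T3=7  T4=31  T5=11  T6=18  T7=27

9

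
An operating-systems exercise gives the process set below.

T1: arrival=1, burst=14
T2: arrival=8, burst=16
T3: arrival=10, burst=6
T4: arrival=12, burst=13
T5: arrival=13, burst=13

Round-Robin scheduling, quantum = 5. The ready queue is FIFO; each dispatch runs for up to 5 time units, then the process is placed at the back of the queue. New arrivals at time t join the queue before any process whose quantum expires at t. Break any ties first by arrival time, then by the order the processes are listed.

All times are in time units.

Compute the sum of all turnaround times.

206

Gantt: | idle 0-1 | T1 1-11 | T2 11-16 | T3 16-21 | T1 21-25 | T4 25-30 | T5 30-35 | T2 35-40 | T3 40-41 | T4 41-46 | T5 46-51 | T2 51-56 | T4 56-59 | T5 59-62 | T2 62-63 |
Completion: T1=25  T2=63  T3=41  T4=59  T5=62
Turnaround (C−A): T1=24  T2=55  T3=31  T4=47  T5=49
Turnaround = completion − arrival: T1=24, T2=55, T3=31, T4=47, T5=49
Total turnaround = 24 + 55 + 31 + 47 + 49 = 206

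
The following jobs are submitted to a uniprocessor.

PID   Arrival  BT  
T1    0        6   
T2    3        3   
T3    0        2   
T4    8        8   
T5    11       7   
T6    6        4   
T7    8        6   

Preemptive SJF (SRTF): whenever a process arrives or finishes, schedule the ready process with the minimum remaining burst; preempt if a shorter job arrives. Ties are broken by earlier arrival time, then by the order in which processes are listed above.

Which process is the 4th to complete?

T1

Schedule: | T3 0-2 | T1 2-3 | T2 3-6 | T6 6-10 | T1 10-15 | T7 15-21 | T5 21-28 | T4 28-36 |
Completion: T1=15  T2=6  T3=2  T4=36  T5=28  T6=10  T7=21
Turnaround (C−A): T1=15  T2=3  T3=2  T4=28  T5=17  T6=4  T7=13
Finish order: T3 → T2 → T6 → T1 → T7 → T5 → T4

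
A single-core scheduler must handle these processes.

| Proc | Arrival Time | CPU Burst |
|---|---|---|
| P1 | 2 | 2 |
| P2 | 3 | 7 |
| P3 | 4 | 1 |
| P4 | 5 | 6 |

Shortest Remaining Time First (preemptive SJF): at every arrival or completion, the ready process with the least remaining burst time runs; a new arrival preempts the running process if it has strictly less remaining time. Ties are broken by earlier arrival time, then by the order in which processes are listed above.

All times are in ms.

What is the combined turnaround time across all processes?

24

Gantt: | idle 0-2 | P1 2-4 | P3 4-5 | P4 5-11 | P2 11-18 |
Completion: P1=4  P2=18  P3=5  P4=11
Turnaround = completion − arrival: P1=2, P2=15, P3=1, P4=6
Total turnaround = 2 + 15 + 1 + 6 = 24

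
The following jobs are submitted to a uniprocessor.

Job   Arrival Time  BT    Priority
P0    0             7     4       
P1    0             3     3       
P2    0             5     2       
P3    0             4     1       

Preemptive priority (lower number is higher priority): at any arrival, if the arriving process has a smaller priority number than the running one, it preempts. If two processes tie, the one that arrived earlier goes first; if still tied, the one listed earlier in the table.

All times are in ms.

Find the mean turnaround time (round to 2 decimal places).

11.00

Gantt: | P3 0-4 | P2 4-9 | P1 9-12 | P0 12-19 |
Completion: P0=19  P1=12  P2=9  P3=4
Turnaround (C−A): P0=19  P1=12  P2=9  P3=4
Turnaround times: P0=19, P1=12, P2=9, P3=4
Average turnaround = (19+12+9+4) / 4 = 44/4 = 11.00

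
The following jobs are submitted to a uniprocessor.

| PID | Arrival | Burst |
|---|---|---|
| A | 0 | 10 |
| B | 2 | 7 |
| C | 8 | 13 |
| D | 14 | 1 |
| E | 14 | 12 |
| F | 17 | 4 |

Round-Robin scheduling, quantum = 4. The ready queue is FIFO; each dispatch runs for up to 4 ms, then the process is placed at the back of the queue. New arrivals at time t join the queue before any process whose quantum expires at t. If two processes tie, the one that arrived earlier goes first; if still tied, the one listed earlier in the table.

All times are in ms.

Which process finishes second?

A

Timeline: | A 0-4 | B 4-8 | A 8-12 | C 12-16 | B 16-19 | A 19-21 | D 21-22 | E 22-26 | C 26-30 | F 30-34 | E 34-38 | C 38-42 | E 42-46 | C 46-47 |
Completion: A=21  B=19  C=47  D=22  E=46  F=34
Finish order: B → A → D → F → E → C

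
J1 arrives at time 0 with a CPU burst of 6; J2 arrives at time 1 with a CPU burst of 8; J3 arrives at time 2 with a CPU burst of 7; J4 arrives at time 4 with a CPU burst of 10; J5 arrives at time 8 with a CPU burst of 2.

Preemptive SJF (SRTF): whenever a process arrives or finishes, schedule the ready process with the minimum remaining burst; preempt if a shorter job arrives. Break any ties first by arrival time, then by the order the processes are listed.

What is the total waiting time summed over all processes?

Timeline: | J1 0-6 | J3 6-8 | J5 8-10 | J3 10-15 | J2 15-23 | J4 23-33 |
Completion: J1=6  J2=23  J3=15  J4=33  J5=10
Turnaround (C−A): J1=6  J2=22  J3=13  J4=29  J5=2
Waiting = turnaround − burst: J1=0, J2=14, J3=6, J4=19, J5=0
Total waiting = 0 + 14 + 6 + 19 + 0 = 39

39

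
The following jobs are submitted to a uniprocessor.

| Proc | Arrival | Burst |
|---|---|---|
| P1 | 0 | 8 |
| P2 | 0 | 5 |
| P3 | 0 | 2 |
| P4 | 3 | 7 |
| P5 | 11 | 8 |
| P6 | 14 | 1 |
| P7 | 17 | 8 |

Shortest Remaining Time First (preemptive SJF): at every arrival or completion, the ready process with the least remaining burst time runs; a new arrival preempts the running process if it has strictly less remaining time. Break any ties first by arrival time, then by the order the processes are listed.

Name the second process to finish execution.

Gantt: | P3 0-2 | P2 2-7 | P4 7-14 | P6 14-15 | P1 15-23 | P5 23-31 | P7 31-39 |
Completion: P1=23  P2=7  P3=2  P4=14  P5=31  P6=15  P7=39
Turnaround (C−A): P1=23  P2=7  P3=2  P4=11  P5=20  P6=1  P7=22
Finish order: P3 → P2 → P4 → P6 → P1 → P5 → P7

P2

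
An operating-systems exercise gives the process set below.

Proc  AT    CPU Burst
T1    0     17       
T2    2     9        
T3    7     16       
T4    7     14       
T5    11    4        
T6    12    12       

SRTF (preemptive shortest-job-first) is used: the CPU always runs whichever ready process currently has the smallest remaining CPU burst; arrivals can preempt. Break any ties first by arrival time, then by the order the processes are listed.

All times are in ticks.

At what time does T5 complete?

15

Timeline: | T1 0-2 | T2 2-11 | T5 11-15 | T6 15-27 | T4 27-41 | T1 41-56 | T3 56-72 |
Completion: T1=56  T2=11  T3=72  T4=41  T5=15  T6=27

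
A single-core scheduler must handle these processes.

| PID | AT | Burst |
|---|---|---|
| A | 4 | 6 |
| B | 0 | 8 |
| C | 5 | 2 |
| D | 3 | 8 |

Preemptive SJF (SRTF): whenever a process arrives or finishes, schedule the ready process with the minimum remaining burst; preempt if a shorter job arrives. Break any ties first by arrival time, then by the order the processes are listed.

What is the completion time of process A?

16

Schedule: | B 0-5 | C 5-7 | B 7-10 | A 10-16 | D 16-24 |
Completion: A=16  B=10  C=7  D=24
Turnaround (C−A): A=12  B=10  C=2  D=21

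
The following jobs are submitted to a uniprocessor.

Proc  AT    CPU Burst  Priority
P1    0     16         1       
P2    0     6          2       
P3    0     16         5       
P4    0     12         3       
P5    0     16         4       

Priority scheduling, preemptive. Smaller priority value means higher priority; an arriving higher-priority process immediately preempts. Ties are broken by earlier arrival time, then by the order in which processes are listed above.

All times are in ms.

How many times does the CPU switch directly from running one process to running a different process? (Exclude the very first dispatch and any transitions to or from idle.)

Schedule: | P1 0-16 | P2 16-22 | P4 22-34 | P5 34-50 | P3 50-66 |
Completion: P1=16  P2=22  P3=66  P4=34  P5=50

4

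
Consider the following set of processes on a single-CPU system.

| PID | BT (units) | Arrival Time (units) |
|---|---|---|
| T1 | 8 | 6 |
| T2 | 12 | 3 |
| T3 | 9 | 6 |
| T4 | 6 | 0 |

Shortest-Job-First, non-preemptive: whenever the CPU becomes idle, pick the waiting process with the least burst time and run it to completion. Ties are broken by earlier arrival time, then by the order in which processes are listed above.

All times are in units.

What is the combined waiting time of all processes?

Timeline: | T4 0-6 | T1 6-14 | T3 14-23 | T2 23-35 |
Completion: T1=14  T2=35  T3=23  T4=6
Turnaround (C−A): T1=8  T2=32  T3=17  T4=6
Waiting = turnaround − burst: T1=0, T2=20, T3=8, T4=0
Total waiting = 0 + 20 + 8 + 0 = 28

28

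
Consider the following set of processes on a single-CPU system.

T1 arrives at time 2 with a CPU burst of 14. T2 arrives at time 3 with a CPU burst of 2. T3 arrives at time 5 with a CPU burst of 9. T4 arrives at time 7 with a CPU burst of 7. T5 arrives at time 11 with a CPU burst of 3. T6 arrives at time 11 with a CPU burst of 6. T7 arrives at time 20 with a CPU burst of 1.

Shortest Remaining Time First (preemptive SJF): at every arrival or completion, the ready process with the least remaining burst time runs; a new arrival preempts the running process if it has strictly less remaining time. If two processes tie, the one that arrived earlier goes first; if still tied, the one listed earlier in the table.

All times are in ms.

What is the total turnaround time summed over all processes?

Schedule: | idle 0-2 | T1 2-3 | T2 3-5 | T3 5-14 | T5 14-17 | T6 17-20 | T7 20-21 | T6 21-24 | T4 24-31 | T1 31-44 |
Completion: T1=44  T2=5  T3=14  T4=31  T5=17  T6=24  T7=21
Turnaround = completion − arrival: T1=42, T2=2, T3=9, T4=24, T5=6, T6=13, T7=1
Total turnaround = 42 + 2 + 9 + 24 + 6 + 13 + 1 = 97

97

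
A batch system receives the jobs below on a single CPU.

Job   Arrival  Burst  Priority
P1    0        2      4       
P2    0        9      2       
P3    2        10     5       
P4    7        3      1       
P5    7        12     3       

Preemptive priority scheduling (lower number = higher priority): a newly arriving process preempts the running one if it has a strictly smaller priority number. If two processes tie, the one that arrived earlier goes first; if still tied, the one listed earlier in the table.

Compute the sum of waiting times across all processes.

Schedule: | P2 0-7 | P4 7-10 | P2 10-12 | P5 12-24 | P1 24-26 | P3 26-36 |
Completion: P1=26  P2=12  P3=36  P4=10  P5=24
Turnaround (C−A): P1=26  P2=12  P3=34  P4=3  P5=17
Waiting = turnaround − burst: P1=24, P2=3, P3=24, P4=0, P5=5
Total waiting = 24 + 3 + 24 + 0 + 5 = 56

56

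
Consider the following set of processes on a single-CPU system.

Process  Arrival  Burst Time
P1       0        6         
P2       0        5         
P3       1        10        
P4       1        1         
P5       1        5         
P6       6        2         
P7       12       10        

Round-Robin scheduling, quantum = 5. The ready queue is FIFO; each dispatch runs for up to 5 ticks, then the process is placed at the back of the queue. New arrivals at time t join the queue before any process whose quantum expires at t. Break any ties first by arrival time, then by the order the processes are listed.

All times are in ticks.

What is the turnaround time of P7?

Timeline: | P1 0-5 | P2 5-10 | P3 10-15 | P4 15-16 | P5 16-21 | P1 21-22 | P6 22-24 | P7 24-29 | P3 29-34 | P7 34-39 |
Completion: P1=22  P2=10  P3=34  P4=16  P5=21  P6=24  P7=39
Turnaround(P7) = completion − arrival = 39 − 12 = 27

27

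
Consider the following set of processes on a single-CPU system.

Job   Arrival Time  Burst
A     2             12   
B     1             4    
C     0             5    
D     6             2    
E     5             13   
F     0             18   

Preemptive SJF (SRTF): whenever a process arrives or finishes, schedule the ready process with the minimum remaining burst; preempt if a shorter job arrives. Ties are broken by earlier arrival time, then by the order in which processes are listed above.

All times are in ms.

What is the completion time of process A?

Schedule: | C 0-5 | B 5-6 | D 6-8 | B 8-11 | A 11-23 | E 23-36 | F 36-54 |
Completion: A=23  B=11  C=5  D=8  E=36  F=54
Turnaround (C−A): A=21  B=10  C=5  D=2  E=31  F=54

23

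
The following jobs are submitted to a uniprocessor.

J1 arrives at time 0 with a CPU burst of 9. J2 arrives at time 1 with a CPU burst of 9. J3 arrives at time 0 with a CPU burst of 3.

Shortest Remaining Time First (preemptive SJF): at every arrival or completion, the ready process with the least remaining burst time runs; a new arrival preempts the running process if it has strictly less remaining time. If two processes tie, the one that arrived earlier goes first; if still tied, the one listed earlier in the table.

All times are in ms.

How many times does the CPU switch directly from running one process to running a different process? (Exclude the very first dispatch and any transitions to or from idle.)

Gantt: | J3 0-3 | J1 3-12 | J2 12-21 |
Completion: J1=12  J2=21  J3=3

2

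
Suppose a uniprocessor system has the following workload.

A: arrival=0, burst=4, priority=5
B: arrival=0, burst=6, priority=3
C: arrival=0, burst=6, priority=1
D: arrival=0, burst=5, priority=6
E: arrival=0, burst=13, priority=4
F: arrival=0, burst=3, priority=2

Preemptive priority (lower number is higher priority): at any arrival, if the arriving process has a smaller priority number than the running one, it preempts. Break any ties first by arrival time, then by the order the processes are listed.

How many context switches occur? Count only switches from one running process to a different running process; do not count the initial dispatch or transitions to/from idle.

5

Gantt: | C 0-6 | F 6-9 | B 9-15 | E 15-28 | A 28-32 | D 32-37 |
Completion: A=32  B=15  C=6  D=37  E=28  F=9
Turnaround (C−A): A=32  B=15  C=6  D=37  E=28  F=9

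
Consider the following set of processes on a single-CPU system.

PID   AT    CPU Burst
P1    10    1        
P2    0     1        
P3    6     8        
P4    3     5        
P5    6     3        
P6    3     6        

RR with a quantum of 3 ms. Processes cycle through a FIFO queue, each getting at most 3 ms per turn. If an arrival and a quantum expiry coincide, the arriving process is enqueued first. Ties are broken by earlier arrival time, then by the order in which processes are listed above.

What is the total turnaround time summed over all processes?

Gantt: | P2 0-1 | idle 1-3 | P4 3-6 | P6 6-9 | P3 9-12 | P5 12-15 | P4 15-17 | P6 17-20 | P1 20-21 | P3 21-26 |
Completion: P1=21  P2=1  P3=26  P4=17  P5=15  P6=20
Turnaround = completion − arrival: P1=11, P2=1, P3=20, P4=14, P5=9, P6=17
Total turnaround = 11 + 1 + 20 + 14 + 9 + 17 = 72

72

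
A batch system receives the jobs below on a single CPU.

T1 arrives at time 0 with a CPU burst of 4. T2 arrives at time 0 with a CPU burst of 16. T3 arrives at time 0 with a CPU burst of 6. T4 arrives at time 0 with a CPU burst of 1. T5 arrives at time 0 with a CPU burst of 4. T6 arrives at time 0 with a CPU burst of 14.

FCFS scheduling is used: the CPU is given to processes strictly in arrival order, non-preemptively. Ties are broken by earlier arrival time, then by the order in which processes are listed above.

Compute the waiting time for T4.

Timeline: | T1 0-4 | T2 4-20 | T3 20-26 | T4 26-27 | T5 27-31 | T6 31-45 |
Completion: T1=4  T2=20  T3=26  T4=27  T5=31  T6=45
Waiting(T4) = turnaround − burst = 27 − 1 = 26

26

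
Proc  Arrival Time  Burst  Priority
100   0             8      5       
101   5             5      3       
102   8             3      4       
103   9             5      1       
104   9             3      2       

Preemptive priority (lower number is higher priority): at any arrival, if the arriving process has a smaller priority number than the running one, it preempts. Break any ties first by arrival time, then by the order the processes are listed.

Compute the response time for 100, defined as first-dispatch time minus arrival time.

Schedule: | 100 0-5 | 101 5-9 | 103 9-14 | 104 14-17 | 101 17-18 | 102 18-21 | 100 21-24 |
Completion: 100=24  101=18  102=21  103=14  104=17
Turnaround (C−A): 100=24  101=13  102=13  103=5  104=8
Response(100) = first start − arrival = 0 − 0 = 0

0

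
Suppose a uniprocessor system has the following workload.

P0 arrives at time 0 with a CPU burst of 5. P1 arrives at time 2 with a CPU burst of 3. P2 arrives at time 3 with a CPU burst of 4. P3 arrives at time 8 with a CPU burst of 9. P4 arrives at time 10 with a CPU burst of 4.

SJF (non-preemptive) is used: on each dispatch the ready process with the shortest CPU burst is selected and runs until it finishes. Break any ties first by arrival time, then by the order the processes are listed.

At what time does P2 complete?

Timeline: | P0 0-5 | P1 5-8 | P2 8-12 | P4 12-16 | P3 16-25 |
Completion: P0=5  P1=8  P2=12  P3=25  P4=16

12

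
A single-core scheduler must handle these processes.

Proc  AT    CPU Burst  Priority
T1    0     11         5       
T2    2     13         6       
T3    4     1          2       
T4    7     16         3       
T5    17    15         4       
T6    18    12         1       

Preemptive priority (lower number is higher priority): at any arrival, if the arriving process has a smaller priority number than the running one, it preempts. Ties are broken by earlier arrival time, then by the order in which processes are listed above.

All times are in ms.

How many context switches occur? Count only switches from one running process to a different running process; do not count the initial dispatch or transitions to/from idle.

Schedule: | T1 0-4 | T3 4-5 | T1 5-7 | T4 7-18 | T6 18-30 | T4 30-35 | T5 35-50 | T1 50-55 | T2 55-68 |
Completion: T1=55  T2=68  T3=5  T4=35  T5=50  T6=30
Turnaround (C−A): T1=55  T2=66  T3=1  T4=28  T5=33  T6=12

8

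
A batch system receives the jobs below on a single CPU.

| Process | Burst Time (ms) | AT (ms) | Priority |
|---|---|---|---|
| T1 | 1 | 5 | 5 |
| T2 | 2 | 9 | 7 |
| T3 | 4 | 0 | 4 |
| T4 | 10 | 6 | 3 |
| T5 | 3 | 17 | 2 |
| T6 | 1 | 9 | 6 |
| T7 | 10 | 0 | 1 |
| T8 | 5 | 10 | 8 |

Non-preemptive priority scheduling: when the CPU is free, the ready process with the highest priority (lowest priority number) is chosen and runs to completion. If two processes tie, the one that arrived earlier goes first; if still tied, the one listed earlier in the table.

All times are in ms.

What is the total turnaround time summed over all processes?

148

Schedule: | T7 0-10 | T4 10-20 | T5 20-23 | T3 23-27 | T1 27-28 | T6 28-29 | T2 29-31 | T8 31-36 |
Completion: T1=28  T2=31  T3=27  T4=20  T5=23  T6=29  T7=10  T8=36
Turnaround = completion − arrival: T1=23, T2=22, T3=27, T4=14, T5=6, T6=20, T7=10, T8=26
Total turnaround = 23 + 22 + 27 + 14 + 6 + 20 + 10 + 26 = 148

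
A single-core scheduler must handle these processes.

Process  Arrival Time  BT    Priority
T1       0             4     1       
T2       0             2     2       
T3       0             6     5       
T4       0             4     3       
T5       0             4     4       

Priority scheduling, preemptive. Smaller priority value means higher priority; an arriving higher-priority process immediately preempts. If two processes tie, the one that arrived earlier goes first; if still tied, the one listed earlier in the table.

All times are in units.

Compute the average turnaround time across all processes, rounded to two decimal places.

Gantt: | T1 0-4 | T2 4-6 | T4 6-10 | T5 10-14 | T3 14-20 |
Completion: T1=4  T2=6  T3=20  T4=10  T5=14
Turnaround times: T1=4, T2=6, T3=20, T4=10, T5=14
Average turnaround = (4+6+20+10+14) / 5 = 54/5 = 10.80

10.80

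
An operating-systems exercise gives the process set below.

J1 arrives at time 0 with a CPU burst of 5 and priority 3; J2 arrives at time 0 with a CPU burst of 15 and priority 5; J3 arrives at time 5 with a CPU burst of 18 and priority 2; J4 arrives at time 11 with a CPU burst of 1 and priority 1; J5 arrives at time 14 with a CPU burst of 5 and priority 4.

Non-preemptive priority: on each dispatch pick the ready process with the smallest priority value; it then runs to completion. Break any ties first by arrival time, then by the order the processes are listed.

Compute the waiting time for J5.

10

Gantt: | J1 0-5 | J3 5-23 | J4 23-24 | J5 24-29 | J2 29-44 |
Completion: J1=5  J2=44  J3=23  J4=24  J5=29
Waiting(J5) = turnaround − burst = 15 − 5 = 10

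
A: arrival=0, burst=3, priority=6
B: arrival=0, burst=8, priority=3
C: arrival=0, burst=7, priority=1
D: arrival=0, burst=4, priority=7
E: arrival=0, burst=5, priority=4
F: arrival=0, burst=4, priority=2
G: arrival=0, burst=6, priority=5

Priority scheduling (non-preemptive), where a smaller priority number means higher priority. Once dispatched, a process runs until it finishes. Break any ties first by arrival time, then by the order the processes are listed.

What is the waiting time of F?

7

Schedule: | C 0-7 | F 7-11 | B 11-19 | E 19-24 | G 24-30 | A 30-33 | D 33-37 |
Completion: A=33  B=19  C=7  D=37  E=24  F=11  G=30
Turnaround (C−A): A=33  B=19  C=7  D=37  E=24  F=11  G=30
Waiting(F) = turnaround − burst = 11 − 4 = 7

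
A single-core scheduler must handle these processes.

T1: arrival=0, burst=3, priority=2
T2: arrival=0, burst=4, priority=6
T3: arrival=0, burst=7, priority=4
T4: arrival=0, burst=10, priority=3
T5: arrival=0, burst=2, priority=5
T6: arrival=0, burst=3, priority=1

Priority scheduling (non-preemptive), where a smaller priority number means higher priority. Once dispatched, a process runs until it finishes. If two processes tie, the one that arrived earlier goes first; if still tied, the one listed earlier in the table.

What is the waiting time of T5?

Gantt: | T6 0-3 | T1 3-6 | T4 6-16 | T3 16-23 | T5 23-25 | T2 25-29 |
Completion: T1=6  T2=29  T3=23  T4=16  T5=25  T6=3
Turnaround (C−A): T1=6  T2=29  T3=23  T4=16  T5=25  T6=3
Waiting(T5) = turnaround − burst = 25 − 2 = 23

23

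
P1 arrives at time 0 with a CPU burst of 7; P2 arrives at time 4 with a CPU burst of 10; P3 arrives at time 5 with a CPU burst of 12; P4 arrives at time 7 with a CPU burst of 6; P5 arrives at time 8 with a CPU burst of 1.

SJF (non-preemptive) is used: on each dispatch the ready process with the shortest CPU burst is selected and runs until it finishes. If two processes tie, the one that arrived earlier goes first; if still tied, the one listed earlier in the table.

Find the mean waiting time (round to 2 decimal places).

6.80

Timeline: | P1 0-7 | P4 7-13 | P5 13-14 | P2 14-24 | P3 24-36 |
Completion: P1=7  P2=24  P3=36  P4=13  P5=14
Waiting times: P1=0, P2=10, P3=19, P4=0, P5=5
Average waiting = (0+10+19+0+5) / 5 = 34/5 = 6.80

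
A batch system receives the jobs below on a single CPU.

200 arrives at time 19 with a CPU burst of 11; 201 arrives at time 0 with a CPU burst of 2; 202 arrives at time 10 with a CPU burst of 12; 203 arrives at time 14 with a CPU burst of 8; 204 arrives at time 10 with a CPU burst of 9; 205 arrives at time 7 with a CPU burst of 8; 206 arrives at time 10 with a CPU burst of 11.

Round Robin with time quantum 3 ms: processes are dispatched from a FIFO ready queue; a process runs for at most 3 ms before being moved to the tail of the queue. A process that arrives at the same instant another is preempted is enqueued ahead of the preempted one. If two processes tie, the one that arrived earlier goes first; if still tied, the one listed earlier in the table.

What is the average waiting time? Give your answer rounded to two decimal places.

Timeline: | 201 0-2 | idle 2-7 | 205 7-10 | 202 10-13 | 204 13-16 | 206 16-19 | 205 19-22 | 202 22-25 | 203 25-28 | 204 28-31 | 200 31-34 | 206 34-37 | 205 37-39 | 202 39-42 | 203 42-45 | 204 45-48 | 200 48-51 | 206 51-54 | 202 54-57 | 203 57-59 | 200 59-62 | 206 62-64 | 200 64-66 |
Completion: 200=66  201=2  202=57  203=59  204=48  205=39  206=64
Waiting times: 200=36, 201=0, 202=35, 203=37, 204=29, 205=24, 206=43
Average waiting = (36+0+35+37+29+24+43) / 7 = 204/7 = 29.14

29.14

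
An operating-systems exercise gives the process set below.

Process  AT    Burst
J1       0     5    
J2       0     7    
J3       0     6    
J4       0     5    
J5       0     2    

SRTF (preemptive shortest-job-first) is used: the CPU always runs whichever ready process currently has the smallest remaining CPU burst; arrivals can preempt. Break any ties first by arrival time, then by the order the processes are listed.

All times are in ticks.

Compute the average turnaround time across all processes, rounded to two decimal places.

12.80

Schedule: | J5 0-2 | J1 2-7 | J4 7-12 | J3 12-18 | J2 18-25 |
Completion: J1=7  J2=25  J3=18  J4=12  J5=2
Turnaround (C−A): J1=7  J2=25  J3=18  J4=12  J5=2
Turnaround times: J1=7, J2=25, J3=18, J4=12, J5=2
Average turnaround = (7+25+18+12+2) / 5 = 64/5 = 12.80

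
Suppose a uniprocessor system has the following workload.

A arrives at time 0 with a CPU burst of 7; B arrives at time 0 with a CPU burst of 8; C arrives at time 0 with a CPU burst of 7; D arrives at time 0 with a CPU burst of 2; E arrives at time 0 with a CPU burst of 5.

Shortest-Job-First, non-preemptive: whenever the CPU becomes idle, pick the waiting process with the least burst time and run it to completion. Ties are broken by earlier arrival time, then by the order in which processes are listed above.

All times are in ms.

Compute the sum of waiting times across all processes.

Timeline: | D 0-2 | E 2-7 | A 7-14 | C 14-21 | B 21-29 |
Completion: A=14  B=29  C=21  D=2  E=7
Turnaround (C−A): A=14  B=29  C=21  D=2  E=7
Waiting = turnaround − burst: A=7, B=21, C=14, D=0, E=2
Total waiting = 7 + 21 + 14 + 0 + 2 = 44

44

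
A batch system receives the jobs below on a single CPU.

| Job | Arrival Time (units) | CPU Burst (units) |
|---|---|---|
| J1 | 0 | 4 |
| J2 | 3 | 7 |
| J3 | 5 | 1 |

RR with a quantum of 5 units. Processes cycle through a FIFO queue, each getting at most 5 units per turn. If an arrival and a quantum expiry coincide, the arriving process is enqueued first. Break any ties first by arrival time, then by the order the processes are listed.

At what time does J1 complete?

4

Gantt: | J1 0-4 | J2 4-9 | J3 9-10 | J2 10-12 |
Completion: J1=4  J2=12  J3=10
Turnaround (C−A): J1=4  J2=9  J3=5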